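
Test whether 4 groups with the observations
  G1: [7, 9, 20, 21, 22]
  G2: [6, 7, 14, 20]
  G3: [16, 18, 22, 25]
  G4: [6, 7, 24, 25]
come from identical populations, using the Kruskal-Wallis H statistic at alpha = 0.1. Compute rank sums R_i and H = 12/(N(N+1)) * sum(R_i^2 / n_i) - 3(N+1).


Step 1: Combine all N = 17 observations and assign midranks.
sorted (value, group, rank): (6,G2,1.5), (6,G4,1.5), (7,G1,4), (7,G2,4), (7,G4,4), (9,G1,6), (14,G2,7), (16,G3,8), (18,G3,9), (20,G1,10.5), (20,G2,10.5), (21,G1,12), (22,G1,13.5), (22,G3,13.5), (24,G4,15), (25,G3,16.5), (25,G4,16.5)
Step 2: Sum ranks within each group.
R_1 = 46 (n_1 = 5)
R_2 = 23 (n_2 = 4)
R_3 = 47 (n_3 = 4)
R_4 = 37 (n_4 = 4)
Step 3: H = 12/(N(N+1)) * sum(R_i^2/n_i) - 3(N+1)
     = 12/(17*18) * (46^2/5 + 23^2/4 + 47^2/4 + 37^2/4) - 3*18
     = 0.039216 * 1449.95 - 54
     = 2.860784.
Step 4: Ties present; correction factor C = 1 - 48/(17^3 - 17) = 0.990196. Corrected H = 2.860784 / 0.990196 = 2.889109.
Step 5: Under H0, H ~ chi^2(3); p-value = 0.409040.
Step 6: alpha = 0.1. fail to reject H0.

H = 2.8891, df = 3, p = 0.409040, fail to reject H0.


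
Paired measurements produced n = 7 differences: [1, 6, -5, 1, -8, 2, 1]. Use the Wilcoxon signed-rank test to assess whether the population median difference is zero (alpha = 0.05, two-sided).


Step 1: Drop any zero differences (none here) and take |d_i|.
|d| = [1, 6, 5, 1, 8, 2, 1]
Step 2: Midrank |d_i| (ties get averaged ranks).
ranks: |1|->2, |6|->6, |5|->5, |1|->2, |8|->7, |2|->4, |1|->2
Step 3: Attach original signs; sum ranks with positive sign and with negative sign.
W+ = 2 + 6 + 2 + 4 + 2 = 16
W- = 5 + 7 = 12
(Check: W+ + W- = 28 should equal n(n+1)/2 = 28.)
Step 4: Test statistic W = min(W+, W-) = 12.
Step 5: Ties in |d|, so use the tie-corrected normal approximation.
        E[W] = n(n+1)/4 = 7*8/4 = 14.
        Tie groups: |d|=1 (t=3); sum(t^3 - t) = 24.
        Var[W] = n(n+1)(2n+1)/24 - sum(t^3-t)/48 = 840/24 - 24/48 = 34.5.
        z = (W - E[W]) / sqrt(Var[W]) = (12 - 14) / 5.8737 = -0.3405.
        Two-sided p = 2*Phi(z) = 0.733478.
Step 6: alpha = 0.05. fail to reject H0.

W+ = 16, W- = 12, W = min = 12, p = 0.733478, fail to reject H0.


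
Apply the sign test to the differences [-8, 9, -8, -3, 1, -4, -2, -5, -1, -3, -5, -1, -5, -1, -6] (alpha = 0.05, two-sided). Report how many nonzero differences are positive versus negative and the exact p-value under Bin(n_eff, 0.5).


Step 1: Discard zero differences. Original n = 15; n_eff = number of nonzero differences = 15.
Nonzero differences (with sign): -8, +9, -8, -3, +1, -4, -2, -5, -1, -3, -5, -1, -5, -1, -6
Step 2: Count signs: positive = 2, negative = 13.
Step 3: Under H0: P(positive) = 0.5, so the number of positives S ~ Bin(15, 0.5).
Step 4: Two-sided exact p-value = sum of Bin(15,0.5) probabilities at or below the observed probability = 0.007385.
Step 5: alpha = 0.05. reject H0.

n_eff = 15, pos = 2, neg = 13, p = 0.007385, reject H0.


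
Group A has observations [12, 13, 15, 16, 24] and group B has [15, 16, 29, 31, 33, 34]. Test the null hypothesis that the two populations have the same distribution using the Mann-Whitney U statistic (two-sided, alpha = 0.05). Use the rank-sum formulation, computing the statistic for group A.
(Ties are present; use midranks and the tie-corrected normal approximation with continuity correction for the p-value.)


Step 1: Combine and sort all 11 observations; assign midranks.
sorted (value, group): (12,X), (13,X), (15,X), (15,Y), (16,X), (16,Y), (24,X), (29,Y), (31,Y), (33,Y), (34,Y)
ranks: 12->1, 13->2, 15->3.5, 15->3.5, 16->5.5, 16->5.5, 24->7, 29->8, 31->9, 33->10, 34->11
Step 2: Rank sum for X: R1 = 1 + 2 + 3.5 + 5.5 + 7 = 19.
Step 3: U_X = R1 - n1(n1+1)/2 = 19 - 5*6/2 = 19 - 15 = 4.
       U_Y = n1*n2 - U_X = 30 - 4 = 26.
Step 4: Ties are present, so use the tie-corrected normal approximation (with continuity correction) for the p-value.
Step 5: p-value = 0.054129; compare to alpha = 0.05. fail to reject H0.

U_X = 4, p = 0.054129, fail to reject H0 at alpha = 0.05.


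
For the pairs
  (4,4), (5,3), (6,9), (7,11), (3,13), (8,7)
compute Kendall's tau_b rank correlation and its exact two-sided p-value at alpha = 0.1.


Step 1: Enumerate the 15 unordered pairs (i,j) with i<j and classify each by sign(x_j-x_i) * sign(y_j-y_i).
  (1,2):dx=+1,dy=-1->D; (1,3):dx=+2,dy=+5->C; (1,4):dx=+3,dy=+7->C; (1,5):dx=-1,dy=+9->D
  (1,6):dx=+4,dy=+3->C; (2,3):dx=+1,dy=+6->C; (2,4):dx=+2,dy=+8->C; (2,5):dx=-2,dy=+10->D
  (2,6):dx=+3,dy=+4->C; (3,4):dx=+1,dy=+2->C; (3,5):dx=-3,dy=+4->D; (3,6):dx=+2,dy=-2->D
  (4,5):dx=-4,dy=+2->D; (4,6):dx=+1,dy=-4->D; (5,6):dx=+5,dy=-6->D
Step 2: C = 7, D = 8, total pairs = 15.
Step 3: tau = (C - D)/(n(n-1)/2) = (7 - 8)/15 = -0.066667.
Step 4: Exact two-sided p-value (enumerate n! = 720 permutations of y under H0): p = 1.000000.
Step 5: alpha = 0.1. fail to reject H0.

tau_b = -0.0667 (C=7, D=8), p = 1.000000, fail to reject H0.


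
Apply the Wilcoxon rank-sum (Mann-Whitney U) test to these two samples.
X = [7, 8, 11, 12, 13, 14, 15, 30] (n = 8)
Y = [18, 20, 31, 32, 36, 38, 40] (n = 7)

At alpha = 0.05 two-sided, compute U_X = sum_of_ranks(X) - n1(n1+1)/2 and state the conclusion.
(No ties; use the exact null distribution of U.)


Step 1: Combine and sort all 15 observations; assign midranks.
sorted (value, group): (7,X), (8,X), (11,X), (12,X), (13,X), (14,X), (15,X), (18,Y), (20,Y), (30,X), (31,Y), (32,Y), (36,Y), (38,Y), (40,Y)
ranks: 7->1, 8->2, 11->3, 12->4, 13->5, 14->6, 15->7, 18->8, 20->9, 30->10, 31->11, 32->12, 36->13, 38->14, 40->15
Step 2: Rank sum for X: R1 = 1 + 2 + 3 + 4 + 5 + 6 + 7 + 10 = 38.
Step 3: U_X = R1 - n1(n1+1)/2 = 38 - 8*9/2 = 38 - 36 = 2.
       U_Y = n1*n2 - U_X = 56 - 2 = 54.
Step 4: No ties, so the exact null distribution of U (based on enumerating the C(15,8) = 6435 equally likely rank assignments) gives the two-sided p-value.
Step 5: p-value = 0.001243; compare to alpha = 0.05. reject H0.

U_X = 2, p = 0.001243, reject H0 at alpha = 0.05.


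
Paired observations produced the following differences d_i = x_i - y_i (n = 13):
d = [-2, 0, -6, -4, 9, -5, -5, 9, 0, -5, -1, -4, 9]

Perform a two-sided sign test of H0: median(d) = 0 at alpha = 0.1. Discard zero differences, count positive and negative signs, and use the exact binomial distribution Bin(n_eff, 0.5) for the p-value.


Step 1: Discard zero differences. Original n = 13; n_eff = number of nonzero differences = 11.
Nonzero differences (with sign): -2, -6, -4, +9, -5, -5, +9, -5, -1, -4, +9
Step 2: Count signs: positive = 3, negative = 8.
Step 3: Under H0: P(positive) = 0.5, so the number of positives S ~ Bin(11, 0.5).
Step 4: Two-sided exact p-value = sum of Bin(11,0.5) probabilities at or below the observed probability = 0.226562.
Step 5: alpha = 0.1. fail to reject H0.

n_eff = 11, pos = 3, neg = 8, p = 0.226562, fail to reject H0.


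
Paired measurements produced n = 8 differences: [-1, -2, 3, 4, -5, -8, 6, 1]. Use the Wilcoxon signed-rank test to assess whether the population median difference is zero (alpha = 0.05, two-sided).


Step 1: Drop any zero differences (none here) and take |d_i|.
|d| = [1, 2, 3, 4, 5, 8, 6, 1]
Step 2: Midrank |d_i| (ties get averaged ranks).
ranks: |1|->1.5, |2|->3, |3|->4, |4|->5, |5|->6, |8|->8, |6|->7, |1|->1.5
Step 3: Attach original signs; sum ranks with positive sign and with negative sign.
W+ = 4 + 5 + 7 + 1.5 = 17.5
W- = 1.5 + 3 + 6 + 8 = 18.5
(Check: W+ + W- = 36 should equal n(n+1)/2 = 36.)
Step 4: Test statistic W = min(W+, W-) = 17.5.
Step 5: Ties in |d|, so use the tie-corrected normal approximation.
        E[W] = n(n+1)/4 = 8*9/4 = 18.
        Tie groups: |d|=1 (t=2); sum(t^3 - t) = 6.
        Var[W] = n(n+1)(2n+1)/24 - sum(t^3-t)/48 = 1224/24 - 6/48 = 50.875.
        z = (W - E[W]) / sqrt(Var[W]) = (17.5 - 18) / 7.1327 = -0.0701.
        Two-sided p = 2*Phi(z) = 0.944114.
Step 6: alpha = 0.05. fail to reject H0.

W+ = 17.5, W- = 18.5, W = min = 17.5, p = 0.944114, fail to reject H0.


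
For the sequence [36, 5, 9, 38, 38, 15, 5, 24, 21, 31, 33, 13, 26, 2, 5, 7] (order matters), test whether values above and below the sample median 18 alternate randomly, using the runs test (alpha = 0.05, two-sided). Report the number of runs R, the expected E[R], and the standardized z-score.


Step 1: Compute median = 18; label A = above, B = below.
Labels in order: ABBAABBAAAABABBB  (n_A = 8, n_B = 8)
Step 2: Count runs R = 8.
Step 3: Under H0 (random ordering), E[R] = 2*n_A*n_B/(n_A+n_B) + 1 = 2*8*8/16 + 1 = 9.0000.
        Var[R] = 2*n_A*n_B*(2*n_A*n_B - n_A - n_B) / ((n_A+n_B)^2 * (n_A+n_B-1)) = 14336/3840 = 3.7333.
        SD[R] = 1.9322.
Step 4: Continuity-corrected z = (R + 0.5 - E[R]) / SD[R] = (8 + 0.5 - 9.0000) / 1.9322 = -0.2588.
Step 5: Two-sided p-value via normal approximation = 2*(1 - Phi(|z|)) = 0.795809.
Step 6: alpha = 0.05. fail to reject H0.

R = 8, z = -0.2588, p = 0.795809, fail to reject H0.


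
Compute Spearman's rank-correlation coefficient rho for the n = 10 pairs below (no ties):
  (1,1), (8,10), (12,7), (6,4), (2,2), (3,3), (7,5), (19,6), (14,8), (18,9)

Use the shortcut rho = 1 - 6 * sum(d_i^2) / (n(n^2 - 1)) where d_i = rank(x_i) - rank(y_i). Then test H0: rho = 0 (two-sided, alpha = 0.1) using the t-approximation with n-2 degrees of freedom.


Step 1: Rank x and y separately (midranks; no ties here).
rank(x): 1->1, 8->6, 12->7, 6->4, 2->2, 3->3, 7->5, 19->10, 14->8, 18->9
rank(y): 1->1, 10->10, 7->7, 4->4, 2->2, 3->3, 5->5, 6->6, 8->8, 9->9
Step 2: d_i = R_x(i) - R_y(i); compute d_i^2.
  (1-1)^2=0, (6-10)^2=16, (7-7)^2=0, (4-4)^2=0, (2-2)^2=0, (3-3)^2=0, (5-5)^2=0, (10-6)^2=16, (8-8)^2=0, (9-9)^2=0
sum(d^2) = 32.
Step 3: rho = 1 - 6*32 / (10*(10^2 - 1)) = 1 - 192/990 = 0.806061.
Step 4: Under H0, t = rho * sqrt((n-2)/(1-rho^2)) = 3.8522 ~ t(8).
Step 5: Two-sided p-value from the t-distribution with 8 df = 0.004862.
Step 6: alpha = 0.1. reject H0.

rho = 0.8061, p = 0.004862, reject H0 at alpha = 0.1.


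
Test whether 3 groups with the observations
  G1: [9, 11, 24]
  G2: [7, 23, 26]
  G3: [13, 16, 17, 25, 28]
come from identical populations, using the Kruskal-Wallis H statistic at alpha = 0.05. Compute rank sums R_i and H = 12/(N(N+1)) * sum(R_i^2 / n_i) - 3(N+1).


Step 1: Combine all N = 11 observations and assign midranks.
sorted (value, group, rank): (7,G2,1), (9,G1,2), (11,G1,3), (13,G3,4), (16,G3,5), (17,G3,6), (23,G2,7), (24,G1,8), (25,G3,9), (26,G2,10), (28,G3,11)
Step 2: Sum ranks within each group.
R_1 = 13 (n_1 = 3)
R_2 = 18 (n_2 = 3)
R_3 = 35 (n_3 = 5)
Step 3: H = 12/(N(N+1)) * sum(R_i^2/n_i) - 3(N+1)
     = 12/(11*12) * (13^2/3 + 18^2/3 + 35^2/5) - 3*12
     = 0.090909 * 409.333 - 36
     = 1.212121.
Step 4: No ties, so H is used without correction.
Step 5: Under H0, H ~ chi^2(2); p-value = 0.545496.
Step 6: alpha = 0.05. fail to reject H0.

H = 1.2121, df = 2, p = 0.545496, fail to reject H0.


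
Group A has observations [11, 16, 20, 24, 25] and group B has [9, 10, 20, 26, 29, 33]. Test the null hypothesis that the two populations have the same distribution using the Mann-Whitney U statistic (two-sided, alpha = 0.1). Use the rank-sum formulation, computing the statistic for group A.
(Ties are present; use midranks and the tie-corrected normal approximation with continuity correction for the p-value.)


Step 1: Combine and sort all 11 observations; assign midranks.
sorted (value, group): (9,Y), (10,Y), (11,X), (16,X), (20,X), (20,Y), (24,X), (25,X), (26,Y), (29,Y), (33,Y)
ranks: 9->1, 10->2, 11->3, 16->4, 20->5.5, 20->5.5, 24->7, 25->8, 26->9, 29->10, 33->11
Step 2: Rank sum for X: R1 = 3 + 4 + 5.5 + 7 + 8 = 27.5.
Step 3: U_X = R1 - n1(n1+1)/2 = 27.5 - 5*6/2 = 27.5 - 15 = 12.5.
       U_Y = n1*n2 - U_X = 30 - 12.5 = 17.5.
Step 4: Ties are present, so use the tie-corrected normal approximation (with continuity correction) for the p-value.
Step 5: p-value = 0.714379; compare to alpha = 0.1. fail to reject H0.

U_X = 12.5, p = 0.714379, fail to reject H0 at alpha = 0.1.


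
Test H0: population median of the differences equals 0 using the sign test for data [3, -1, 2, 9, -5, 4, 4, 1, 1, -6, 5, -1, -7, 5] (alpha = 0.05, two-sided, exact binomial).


Step 1: Discard zero differences. Original n = 14; n_eff = number of nonzero differences = 14.
Nonzero differences (with sign): +3, -1, +2, +9, -5, +4, +4, +1, +1, -6, +5, -1, -7, +5
Step 2: Count signs: positive = 9, negative = 5.
Step 3: Under H0: P(positive) = 0.5, so the number of positives S ~ Bin(14, 0.5).
Step 4: Two-sided exact p-value = sum of Bin(14,0.5) probabilities at or below the observed probability = 0.423950.
Step 5: alpha = 0.05. fail to reject H0.

n_eff = 14, pos = 9, neg = 5, p = 0.423950, fail to reject H0.


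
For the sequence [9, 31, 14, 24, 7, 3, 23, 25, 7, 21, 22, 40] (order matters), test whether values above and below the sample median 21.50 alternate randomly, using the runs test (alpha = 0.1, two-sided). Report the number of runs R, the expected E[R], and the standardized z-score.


Step 1: Compute median = 21.50; label A = above, B = below.
Labels in order: BABABBAABBAA  (n_A = 6, n_B = 6)
Step 2: Count runs R = 8.
Step 3: Under H0 (random ordering), E[R] = 2*n_A*n_B/(n_A+n_B) + 1 = 2*6*6/12 + 1 = 7.0000.
        Var[R] = 2*n_A*n_B*(2*n_A*n_B - n_A - n_B) / ((n_A+n_B)^2 * (n_A+n_B-1)) = 4320/1584 = 2.7273.
        SD[R] = 1.6514.
Step 4: Continuity-corrected z = (R - 0.5 - E[R]) / SD[R] = (8 - 0.5 - 7.0000) / 1.6514 = 0.3028.
Step 5: Two-sided p-value via normal approximation = 2*(1 - Phi(|z|)) = 0.762069.
Step 6: alpha = 0.1. fail to reject H0.

R = 8, z = 0.3028, p = 0.762069, fail to reject H0.


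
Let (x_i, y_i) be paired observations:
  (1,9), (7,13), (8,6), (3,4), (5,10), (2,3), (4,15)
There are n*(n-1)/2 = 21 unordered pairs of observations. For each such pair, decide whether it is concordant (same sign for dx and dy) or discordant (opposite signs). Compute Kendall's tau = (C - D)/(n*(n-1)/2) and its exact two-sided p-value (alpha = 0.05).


Step 1: Enumerate the 21 unordered pairs (i,j) with i<j and classify each by sign(x_j-x_i) * sign(y_j-y_i).
  (1,2):dx=+6,dy=+4->C; (1,3):dx=+7,dy=-3->D; (1,4):dx=+2,dy=-5->D; (1,5):dx=+4,dy=+1->C
  (1,6):dx=+1,dy=-6->D; (1,7):dx=+3,dy=+6->C; (2,3):dx=+1,dy=-7->D; (2,4):dx=-4,dy=-9->C
  (2,5):dx=-2,dy=-3->C; (2,6):dx=-5,dy=-10->C; (2,7):dx=-3,dy=+2->D; (3,4):dx=-5,dy=-2->C
  (3,5):dx=-3,dy=+4->D; (3,6):dx=-6,dy=-3->C; (3,7):dx=-4,dy=+9->D; (4,5):dx=+2,dy=+6->C
  (4,6):dx=-1,dy=-1->C; (4,7):dx=+1,dy=+11->C; (5,6):dx=-3,dy=-7->C; (5,7):dx=-1,dy=+5->D
  (6,7):dx=+2,dy=+12->C
Step 2: C = 13, D = 8, total pairs = 21.
Step 3: tau = (C - D)/(n(n-1)/2) = (13 - 8)/21 = 0.238095.
Step 4: Exact two-sided p-value (enumerate n! = 5040 permutations of y under H0): p = 0.561905.
Step 5: alpha = 0.05. fail to reject H0.

tau_b = 0.2381 (C=13, D=8), p = 0.561905, fail to reject H0.


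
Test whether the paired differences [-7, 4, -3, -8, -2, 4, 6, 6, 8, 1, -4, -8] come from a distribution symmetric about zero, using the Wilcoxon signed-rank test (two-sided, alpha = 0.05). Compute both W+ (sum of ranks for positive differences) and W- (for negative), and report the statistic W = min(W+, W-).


Step 1: Drop any zero differences (none here) and take |d_i|.
|d| = [7, 4, 3, 8, 2, 4, 6, 6, 8, 1, 4, 8]
Step 2: Midrank |d_i| (ties get averaged ranks).
ranks: |7|->9, |4|->5, |3|->3, |8|->11, |2|->2, |4|->5, |6|->7.5, |6|->7.5, |8|->11, |1|->1, |4|->5, |8|->11
Step 3: Attach original signs; sum ranks with positive sign and with negative sign.
W+ = 5 + 5 + 7.5 + 7.5 + 11 + 1 = 37
W- = 9 + 3 + 11 + 2 + 5 + 11 = 41
(Check: W+ + W- = 78 should equal n(n+1)/2 = 78.)
Step 4: Test statistic W = min(W+, W-) = 37.
Step 5: Ties in |d|, so use the tie-corrected normal approximation.
        E[W] = n(n+1)/4 = 12*13/4 = 39.
        Tie groups: |d|=4 (t=3), |d|=6 (t=2), |d|=8 (t=3); sum(t^3 - t) = 54.
        Var[W] = n(n+1)(2n+1)/24 - sum(t^3-t)/48 = 3900/24 - 54/48 = 161.375.
        z = (W - E[W]) / sqrt(Var[W]) = (37 - 39) / 12.7033 = -0.1574.
        Two-sided p = 2*Phi(z) = 0.874899.
Step 6: alpha = 0.05. fail to reject H0.

W+ = 37, W- = 41, W = min = 37, p = 0.874899, fail to reject H0.


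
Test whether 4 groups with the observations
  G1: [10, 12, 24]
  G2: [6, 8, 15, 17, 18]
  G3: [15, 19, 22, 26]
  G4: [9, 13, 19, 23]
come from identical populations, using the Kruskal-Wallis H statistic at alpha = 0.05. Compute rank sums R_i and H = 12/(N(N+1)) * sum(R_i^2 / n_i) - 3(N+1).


Step 1: Combine all N = 16 observations and assign midranks.
sorted (value, group, rank): (6,G2,1), (8,G2,2), (9,G4,3), (10,G1,4), (12,G1,5), (13,G4,6), (15,G2,7.5), (15,G3,7.5), (17,G2,9), (18,G2,10), (19,G3,11.5), (19,G4,11.5), (22,G3,13), (23,G4,14), (24,G1,15), (26,G3,16)
Step 2: Sum ranks within each group.
R_1 = 24 (n_1 = 3)
R_2 = 29.5 (n_2 = 5)
R_3 = 48 (n_3 = 4)
R_4 = 34.5 (n_4 = 4)
Step 3: H = 12/(N(N+1)) * sum(R_i^2/n_i) - 3(N+1)
     = 12/(16*17) * (24^2/3 + 29.5^2/5 + 48^2/4 + 34.5^2/4) - 3*17
     = 0.044118 * 1239.61 - 51
     = 3.688787.
Step 4: Ties present; correction factor C = 1 - 12/(16^3 - 16) = 0.997059. Corrected H = 3.688787 / 0.997059 = 3.699668.
Step 5: Under H0, H ~ chi^2(3); p-value = 0.295774.
Step 6: alpha = 0.05. fail to reject H0.

H = 3.6997, df = 3, p = 0.295774, fail to reject H0.


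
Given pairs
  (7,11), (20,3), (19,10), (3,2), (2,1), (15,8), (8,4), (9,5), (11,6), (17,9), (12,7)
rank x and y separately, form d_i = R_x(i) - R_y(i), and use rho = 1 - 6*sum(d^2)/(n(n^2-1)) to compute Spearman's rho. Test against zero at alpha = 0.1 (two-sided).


Step 1: Rank x and y separately (midranks; no ties here).
rank(x): 7->3, 20->11, 19->10, 3->2, 2->1, 15->8, 8->4, 9->5, 11->6, 17->9, 12->7
rank(y): 11->11, 3->3, 10->10, 2->2, 1->1, 8->8, 4->4, 5->5, 6->6, 9->9, 7->7
Step 2: d_i = R_x(i) - R_y(i); compute d_i^2.
  (3-11)^2=64, (11-3)^2=64, (10-10)^2=0, (2-2)^2=0, (1-1)^2=0, (8-8)^2=0, (4-4)^2=0, (5-5)^2=0, (6-6)^2=0, (9-9)^2=0, (7-7)^2=0
sum(d^2) = 128.
Step 3: rho = 1 - 6*128 / (11*(11^2 - 1)) = 1 - 768/1320 = 0.418182.
Step 4: Under H0, t = rho * sqrt((n-2)/(1-rho^2)) = 1.3811 ~ t(9).
Step 5: Two-sided p-value from the t-distribution with 9 df = 0.200570.
Step 6: alpha = 0.1. fail to reject H0.

rho = 0.4182, p = 0.200570, fail to reject H0 at alpha = 0.1.


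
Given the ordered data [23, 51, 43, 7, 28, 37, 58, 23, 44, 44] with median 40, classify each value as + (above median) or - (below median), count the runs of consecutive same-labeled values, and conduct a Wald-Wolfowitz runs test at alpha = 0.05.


Step 1: Compute median = 40; label A = above, B = below.
Labels in order: BAABBBABAA  (n_A = 5, n_B = 5)
Step 2: Count runs R = 6.
Step 3: Under H0 (random ordering), E[R] = 2*n_A*n_B/(n_A+n_B) + 1 = 2*5*5/10 + 1 = 6.0000.
        Var[R] = 2*n_A*n_B*(2*n_A*n_B - n_A - n_B) / ((n_A+n_B)^2 * (n_A+n_B-1)) = 2000/900 = 2.2222.
        SD[R] = 1.4907.
Step 4: R = E[R], so z = 0 with no continuity correction.
Step 5: Two-sided p-value via normal approximation = 2*(1 - Phi(|z|)) = 1.000000.
Step 6: alpha = 0.05. fail to reject H0.

R = 6, z = 0.0000, p = 1.000000, fail to reject H0.


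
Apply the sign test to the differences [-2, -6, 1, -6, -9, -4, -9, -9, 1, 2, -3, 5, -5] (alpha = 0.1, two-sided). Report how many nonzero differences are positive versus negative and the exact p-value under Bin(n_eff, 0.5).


Step 1: Discard zero differences. Original n = 13; n_eff = number of nonzero differences = 13.
Nonzero differences (with sign): -2, -6, +1, -6, -9, -4, -9, -9, +1, +2, -3, +5, -5
Step 2: Count signs: positive = 4, negative = 9.
Step 3: Under H0: P(positive) = 0.5, so the number of positives S ~ Bin(13, 0.5).
Step 4: Two-sided exact p-value = sum of Bin(13,0.5) probabilities at or below the observed probability = 0.266846.
Step 5: alpha = 0.1. fail to reject H0.

n_eff = 13, pos = 4, neg = 9, p = 0.266846, fail to reject H0.


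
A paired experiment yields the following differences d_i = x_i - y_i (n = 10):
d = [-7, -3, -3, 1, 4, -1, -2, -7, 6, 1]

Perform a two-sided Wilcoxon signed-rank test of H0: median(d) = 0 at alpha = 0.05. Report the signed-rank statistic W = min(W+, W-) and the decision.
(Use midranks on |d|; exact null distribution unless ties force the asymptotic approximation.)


Step 1: Drop any zero differences (none here) and take |d_i|.
|d| = [7, 3, 3, 1, 4, 1, 2, 7, 6, 1]
Step 2: Midrank |d_i| (ties get averaged ranks).
ranks: |7|->9.5, |3|->5.5, |3|->5.5, |1|->2, |4|->7, |1|->2, |2|->4, |7|->9.5, |6|->8, |1|->2
Step 3: Attach original signs; sum ranks with positive sign and with negative sign.
W+ = 2 + 7 + 8 + 2 = 19
W- = 9.5 + 5.5 + 5.5 + 2 + 4 + 9.5 = 36
(Check: W+ + W- = 55 should equal n(n+1)/2 = 55.)
Step 4: Test statistic W = min(W+, W-) = 19.
Step 5: Ties in |d|, so use the tie-corrected normal approximation.
        E[W] = n(n+1)/4 = 10*11/4 = 27.5.
        Tie groups: |d|=1 (t=3), |d|=3 (t=2), |d|=7 (t=2); sum(t^3 - t) = 36.
        Var[W] = n(n+1)(2n+1)/24 - sum(t^3-t)/48 = 2310/24 - 36/48 = 95.5.
        z = (W - E[W]) / sqrt(Var[W]) = (19 - 27.5) / 9.7724 = -0.8698.
        Two-sided p = 2*Phi(z) = 0.384412.
Step 6: alpha = 0.05. fail to reject H0.

W+ = 19, W- = 36, W = min = 19, p = 0.384412, fail to reject H0.


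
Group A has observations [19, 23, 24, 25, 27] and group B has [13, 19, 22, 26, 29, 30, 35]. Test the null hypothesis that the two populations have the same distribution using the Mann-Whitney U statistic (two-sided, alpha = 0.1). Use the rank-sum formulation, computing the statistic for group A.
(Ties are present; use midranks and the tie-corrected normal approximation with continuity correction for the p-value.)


Step 1: Combine and sort all 12 observations; assign midranks.
sorted (value, group): (13,Y), (19,X), (19,Y), (22,Y), (23,X), (24,X), (25,X), (26,Y), (27,X), (29,Y), (30,Y), (35,Y)
ranks: 13->1, 19->2.5, 19->2.5, 22->4, 23->5, 24->6, 25->7, 26->8, 27->9, 29->10, 30->11, 35->12
Step 2: Rank sum for X: R1 = 2.5 + 5 + 6 + 7 + 9 = 29.5.
Step 3: U_X = R1 - n1(n1+1)/2 = 29.5 - 5*6/2 = 29.5 - 15 = 14.5.
       U_Y = n1*n2 - U_X = 35 - 14.5 = 20.5.
Step 4: Ties are present, so use the tie-corrected normal approximation (with continuity correction) for the p-value.
Step 5: p-value = 0.684221; compare to alpha = 0.1. fail to reject H0.

U_X = 14.5, p = 0.684221, fail to reject H0 at alpha = 0.1.


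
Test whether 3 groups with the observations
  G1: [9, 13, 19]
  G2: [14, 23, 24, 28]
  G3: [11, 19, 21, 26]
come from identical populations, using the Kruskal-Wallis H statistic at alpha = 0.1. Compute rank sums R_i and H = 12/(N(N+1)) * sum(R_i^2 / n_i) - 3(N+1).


Step 1: Combine all N = 11 observations and assign midranks.
sorted (value, group, rank): (9,G1,1), (11,G3,2), (13,G1,3), (14,G2,4), (19,G1,5.5), (19,G3,5.5), (21,G3,7), (23,G2,8), (24,G2,9), (26,G3,10), (28,G2,11)
Step 2: Sum ranks within each group.
R_1 = 9.5 (n_1 = 3)
R_2 = 32 (n_2 = 4)
R_3 = 24.5 (n_3 = 4)
Step 3: H = 12/(N(N+1)) * sum(R_i^2/n_i) - 3(N+1)
     = 12/(11*12) * (9.5^2/3 + 32^2/4 + 24.5^2/4) - 3*12
     = 0.090909 * 436.146 - 36
     = 3.649621.
Step 4: Ties present; correction factor C = 1 - 6/(11^3 - 11) = 0.995455. Corrected H = 3.649621 / 0.995455 = 3.666286.
Step 5: Under H0, H ~ chi^2(2); p-value = 0.159910.
Step 6: alpha = 0.1. fail to reject H0.

H = 3.6663, df = 2, p = 0.159910, fail to reject H0.


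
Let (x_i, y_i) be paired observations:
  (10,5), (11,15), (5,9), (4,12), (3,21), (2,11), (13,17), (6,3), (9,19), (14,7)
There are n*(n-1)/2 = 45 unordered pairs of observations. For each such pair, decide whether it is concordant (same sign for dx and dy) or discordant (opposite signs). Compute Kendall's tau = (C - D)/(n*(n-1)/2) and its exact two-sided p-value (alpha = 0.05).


Step 1: Enumerate the 45 unordered pairs (i,j) with i<j and classify each by sign(x_j-x_i) * sign(y_j-y_i).
  (1,2):dx=+1,dy=+10->C; (1,3):dx=-5,dy=+4->D; (1,4):dx=-6,dy=+7->D; (1,5):dx=-7,dy=+16->D
  (1,6):dx=-8,dy=+6->D; (1,7):dx=+3,dy=+12->C; (1,8):dx=-4,dy=-2->C; (1,9):dx=-1,dy=+14->D
  (1,10):dx=+4,dy=+2->C; (2,3):dx=-6,dy=-6->C; (2,4):dx=-7,dy=-3->C; (2,5):dx=-8,dy=+6->D
  (2,6):dx=-9,dy=-4->C; (2,7):dx=+2,dy=+2->C; (2,8):dx=-5,dy=-12->C; (2,9):dx=-2,dy=+4->D
  (2,10):dx=+3,dy=-8->D; (3,4):dx=-1,dy=+3->D; (3,5):dx=-2,dy=+12->D; (3,6):dx=-3,dy=+2->D
  (3,7):dx=+8,dy=+8->C; (3,8):dx=+1,dy=-6->D; (3,9):dx=+4,dy=+10->C; (3,10):dx=+9,dy=-2->D
  (4,5):dx=-1,dy=+9->D; (4,6):dx=-2,dy=-1->C; (4,7):dx=+9,dy=+5->C; (4,8):dx=+2,dy=-9->D
  (4,9):dx=+5,dy=+7->C; (4,10):dx=+10,dy=-5->D; (5,6):dx=-1,dy=-10->C; (5,7):dx=+10,dy=-4->D
  (5,8):dx=+3,dy=-18->D; (5,9):dx=+6,dy=-2->D; (5,10):dx=+11,dy=-14->D; (6,7):dx=+11,dy=+6->C
  (6,8):dx=+4,dy=-8->D; (6,9):dx=+7,dy=+8->C; (6,10):dx=+12,dy=-4->D; (7,8):dx=-7,dy=-14->C
  (7,9):dx=-4,dy=+2->D; (7,10):dx=+1,dy=-10->D; (8,9):dx=+3,dy=+16->C; (8,10):dx=+8,dy=+4->C
  (9,10):dx=+5,dy=-12->D
Step 2: C = 20, D = 25, total pairs = 45.
Step 3: tau = (C - D)/(n(n-1)/2) = (20 - 25)/45 = -0.111111.
Step 4: Exact two-sided p-value (enumerate n! = 3628800 permutations of y under H0): p = 0.727490.
Step 5: alpha = 0.05. fail to reject H0.

tau_b = -0.1111 (C=20, D=25), p = 0.727490, fail to reject H0.


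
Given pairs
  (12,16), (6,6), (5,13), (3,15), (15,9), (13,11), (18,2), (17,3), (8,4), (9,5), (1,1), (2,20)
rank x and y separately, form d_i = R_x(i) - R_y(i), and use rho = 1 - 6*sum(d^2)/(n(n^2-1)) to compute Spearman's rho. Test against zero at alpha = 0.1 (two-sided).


Step 1: Rank x and y separately (midranks; no ties here).
rank(x): 12->8, 6->5, 5->4, 3->3, 15->10, 13->9, 18->12, 17->11, 8->6, 9->7, 1->1, 2->2
rank(y): 16->11, 6->6, 13->9, 15->10, 9->7, 11->8, 2->2, 3->3, 4->4, 5->5, 1->1, 20->12
Step 2: d_i = R_x(i) - R_y(i); compute d_i^2.
  (8-11)^2=9, (5-6)^2=1, (4-9)^2=25, (3-10)^2=49, (10-7)^2=9, (9-8)^2=1, (12-2)^2=100, (11-3)^2=64, (6-4)^2=4, (7-5)^2=4, (1-1)^2=0, (2-12)^2=100
sum(d^2) = 366.
Step 3: rho = 1 - 6*366 / (12*(12^2 - 1)) = 1 - 2196/1716 = -0.279720.
Step 4: Under H0, t = rho * sqrt((n-2)/(1-rho^2)) = -0.9213 ~ t(10).
Step 5: Two-sided p-value from the t-distribution with 10 df = 0.378569.
Step 6: alpha = 0.1. fail to reject H0.

rho = -0.2797, p = 0.378569, fail to reject H0 at alpha = 0.1.


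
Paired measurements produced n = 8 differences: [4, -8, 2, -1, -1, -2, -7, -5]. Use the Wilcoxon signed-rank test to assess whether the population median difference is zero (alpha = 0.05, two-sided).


Step 1: Drop any zero differences (none here) and take |d_i|.
|d| = [4, 8, 2, 1, 1, 2, 7, 5]
Step 2: Midrank |d_i| (ties get averaged ranks).
ranks: |4|->5, |8|->8, |2|->3.5, |1|->1.5, |1|->1.5, |2|->3.5, |7|->7, |5|->6
Step 3: Attach original signs; sum ranks with positive sign and with negative sign.
W+ = 5 + 3.5 = 8.5
W- = 8 + 1.5 + 1.5 + 3.5 + 7 + 6 = 27.5
(Check: W+ + W- = 36 should equal n(n+1)/2 = 36.)
Step 4: Test statistic W = min(W+, W-) = 8.5.
Step 5: Ties in |d|, so use the tie-corrected normal approximation.
        E[W] = n(n+1)/4 = 8*9/4 = 18.
        Tie groups: |d|=1 (t=2), |d|=2 (t=2); sum(t^3 - t) = 12.
        Var[W] = n(n+1)(2n+1)/24 - sum(t^3-t)/48 = 1224/24 - 12/48 = 50.75.
        z = (W - E[W]) / sqrt(Var[W]) = (8.5 - 18) / 7.1239 = -1.3335.
        Two-sided p = 2*Phi(z) = 0.182355.
Step 6: alpha = 0.05. fail to reject H0.

W+ = 8.5, W- = 27.5, W = min = 8.5, p = 0.182355, fail to reject H0.


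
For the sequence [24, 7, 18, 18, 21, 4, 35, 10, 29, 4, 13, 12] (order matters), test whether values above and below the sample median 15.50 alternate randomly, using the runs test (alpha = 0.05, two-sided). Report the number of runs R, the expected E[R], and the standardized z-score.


Step 1: Compute median = 15.50; label A = above, B = below.
Labels in order: ABAAABABABBB  (n_A = 6, n_B = 6)
Step 2: Count runs R = 8.
Step 3: Under H0 (random ordering), E[R] = 2*n_A*n_B/(n_A+n_B) + 1 = 2*6*6/12 + 1 = 7.0000.
        Var[R] = 2*n_A*n_B*(2*n_A*n_B - n_A - n_B) / ((n_A+n_B)^2 * (n_A+n_B-1)) = 4320/1584 = 2.7273.
        SD[R] = 1.6514.
Step 4: Continuity-corrected z = (R - 0.5 - E[R]) / SD[R] = (8 - 0.5 - 7.0000) / 1.6514 = 0.3028.
Step 5: Two-sided p-value via normal approximation = 2*(1 - Phi(|z|)) = 0.762069.
Step 6: alpha = 0.05. fail to reject H0.

R = 8, z = 0.3028, p = 0.762069, fail to reject H0.


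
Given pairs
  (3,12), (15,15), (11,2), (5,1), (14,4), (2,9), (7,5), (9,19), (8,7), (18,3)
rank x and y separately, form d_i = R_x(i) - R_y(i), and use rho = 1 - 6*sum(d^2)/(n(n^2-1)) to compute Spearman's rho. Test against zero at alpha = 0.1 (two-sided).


Step 1: Rank x and y separately (midranks; no ties here).
rank(x): 3->2, 15->9, 11->7, 5->3, 14->8, 2->1, 7->4, 9->6, 8->5, 18->10
rank(y): 12->8, 15->9, 2->2, 1->1, 4->4, 9->7, 5->5, 19->10, 7->6, 3->3
Step 2: d_i = R_x(i) - R_y(i); compute d_i^2.
  (2-8)^2=36, (9-9)^2=0, (7-2)^2=25, (3-1)^2=4, (8-4)^2=16, (1-7)^2=36, (4-5)^2=1, (6-10)^2=16, (5-6)^2=1, (10-3)^2=49
sum(d^2) = 184.
Step 3: rho = 1 - 6*184 / (10*(10^2 - 1)) = 1 - 1104/990 = -0.115152.
Step 4: Under H0, t = rho * sqrt((n-2)/(1-rho^2)) = -0.3279 ~ t(8).
Step 5: Two-sided p-value from the t-distribution with 8 df = 0.751420.
Step 6: alpha = 0.1. fail to reject H0.

rho = -0.1152, p = 0.751420, fail to reject H0 at alpha = 0.1.


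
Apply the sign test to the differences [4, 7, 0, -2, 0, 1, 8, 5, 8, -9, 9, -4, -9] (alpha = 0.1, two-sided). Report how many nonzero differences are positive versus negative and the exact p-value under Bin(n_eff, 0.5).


Step 1: Discard zero differences. Original n = 13; n_eff = number of nonzero differences = 11.
Nonzero differences (with sign): +4, +7, -2, +1, +8, +5, +8, -9, +9, -4, -9
Step 2: Count signs: positive = 7, negative = 4.
Step 3: Under H0: P(positive) = 0.5, so the number of positives S ~ Bin(11, 0.5).
Step 4: Two-sided exact p-value = sum of Bin(11,0.5) probabilities at or below the observed probability = 0.548828.
Step 5: alpha = 0.1. fail to reject H0.

n_eff = 11, pos = 7, neg = 4, p = 0.548828, fail to reject H0.


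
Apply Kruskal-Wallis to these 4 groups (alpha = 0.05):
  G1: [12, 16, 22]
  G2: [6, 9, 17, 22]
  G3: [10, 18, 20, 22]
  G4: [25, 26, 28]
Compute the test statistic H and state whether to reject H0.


Step 1: Combine all N = 14 observations and assign midranks.
sorted (value, group, rank): (6,G2,1), (9,G2,2), (10,G3,3), (12,G1,4), (16,G1,5), (17,G2,6), (18,G3,7), (20,G3,8), (22,G1,10), (22,G2,10), (22,G3,10), (25,G4,12), (26,G4,13), (28,G4,14)
Step 2: Sum ranks within each group.
R_1 = 19 (n_1 = 3)
R_2 = 19 (n_2 = 4)
R_3 = 28 (n_3 = 4)
R_4 = 39 (n_4 = 3)
Step 3: H = 12/(N(N+1)) * sum(R_i^2/n_i) - 3(N+1)
     = 12/(14*15) * (19^2/3 + 19^2/4 + 28^2/4 + 39^2/3) - 3*15
     = 0.057143 * 913.583 - 45
     = 7.204762.
Step 4: Ties present; correction factor C = 1 - 24/(14^3 - 14) = 0.991209. Corrected H = 7.204762 / 0.991209 = 7.268662.
Step 5: Under H0, H ~ chi^2(3); p-value = 0.063810.
Step 6: alpha = 0.05. fail to reject H0.

H = 7.2687, df = 3, p = 0.063810, fail to reject H0.


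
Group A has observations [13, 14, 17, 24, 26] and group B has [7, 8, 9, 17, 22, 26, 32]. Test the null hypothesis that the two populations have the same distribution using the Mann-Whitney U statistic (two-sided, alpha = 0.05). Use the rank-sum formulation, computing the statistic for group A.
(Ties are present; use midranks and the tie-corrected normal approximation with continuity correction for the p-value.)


Step 1: Combine and sort all 12 observations; assign midranks.
sorted (value, group): (7,Y), (8,Y), (9,Y), (13,X), (14,X), (17,X), (17,Y), (22,Y), (24,X), (26,X), (26,Y), (32,Y)
ranks: 7->1, 8->2, 9->3, 13->4, 14->5, 17->6.5, 17->6.5, 22->8, 24->9, 26->10.5, 26->10.5, 32->12
Step 2: Rank sum for X: R1 = 4 + 5 + 6.5 + 9 + 10.5 = 35.
Step 3: U_X = R1 - n1(n1+1)/2 = 35 - 5*6/2 = 35 - 15 = 20.
       U_Y = n1*n2 - U_X = 35 - 20 = 15.
Step 4: Ties are present, so use the tie-corrected normal approximation (with continuity correction) for the p-value.
Step 5: p-value = 0.744469; compare to alpha = 0.05. fail to reject H0.

U_X = 20, p = 0.744469, fail to reject H0 at alpha = 0.05.


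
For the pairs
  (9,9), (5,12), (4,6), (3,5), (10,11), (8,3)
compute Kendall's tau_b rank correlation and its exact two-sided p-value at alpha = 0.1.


Step 1: Enumerate the 15 unordered pairs (i,j) with i<j and classify each by sign(x_j-x_i) * sign(y_j-y_i).
  (1,2):dx=-4,dy=+3->D; (1,3):dx=-5,dy=-3->C; (1,4):dx=-6,dy=-4->C; (1,5):dx=+1,dy=+2->C
  (1,6):dx=-1,dy=-6->C; (2,3):dx=-1,dy=-6->C; (2,4):dx=-2,dy=-7->C; (2,5):dx=+5,dy=-1->D
  (2,6):dx=+3,dy=-9->D; (3,4):dx=-1,dy=-1->C; (3,5):dx=+6,dy=+5->C; (3,6):dx=+4,dy=-3->D
  (4,5):dx=+7,dy=+6->C; (4,6):dx=+5,dy=-2->D; (5,6):dx=-2,dy=-8->C
Step 2: C = 10, D = 5, total pairs = 15.
Step 3: tau = (C - D)/(n(n-1)/2) = (10 - 5)/15 = 0.333333.
Step 4: Exact two-sided p-value (enumerate n! = 720 permutations of y under H0): p = 0.469444.
Step 5: alpha = 0.1. fail to reject H0.

tau_b = 0.3333 (C=10, D=5), p = 0.469444, fail to reject H0.


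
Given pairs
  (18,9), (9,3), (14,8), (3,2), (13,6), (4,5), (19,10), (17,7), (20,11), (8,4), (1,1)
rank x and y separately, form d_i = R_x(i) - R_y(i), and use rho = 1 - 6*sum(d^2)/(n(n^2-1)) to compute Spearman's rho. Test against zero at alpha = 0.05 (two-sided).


Step 1: Rank x and y separately (midranks; no ties here).
rank(x): 18->9, 9->5, 14->7, 3->2, 13->6, 4->3, 19->10, 17->8, 20->11, 8->4, 1->1
rank(y): 9->9, 3->3, 8->8, 2->2, 6->6, 5->5, 10->10, 7->7, 11->11, 4->4, 1->1
Step 2: d_i = R_x(i) - R_y(i); compute d_i^2.
  (9-9)^2=0, (5-3)^2=4, (7-8)^2=1, (2-2)^2=0, (6-6)^2=0, (3-5)^2=4, (10-10)^2=0, (8-7)^2=1, (11-11)^2=0, (4-4)^2=0, (1-1)^2=0
sum(d^2) = 10.
Step 3: rho = 1 - 6*10 / (11*(11^2 - 1)) = 1 - 60/1320 = 0.954545.
Step 4: Under H0, t = rho * sqrt((n-2)/(1-rho^2)) = 9.6074 ~ t(9).
Step 5: Two-sided p-value from the t-distribution with 9 df = 0.000005.
Step 6: alpha = 0.05. reject H0.

rho = 0.9545, p = 0.000005, reject H0 at alpha = 0.05.


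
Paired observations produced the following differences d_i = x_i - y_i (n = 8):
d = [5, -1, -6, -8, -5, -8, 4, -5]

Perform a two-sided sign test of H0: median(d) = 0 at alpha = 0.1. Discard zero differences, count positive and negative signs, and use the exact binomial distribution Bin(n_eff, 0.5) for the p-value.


Step 1: Discard zero differences. Original n = 8; n_eff = number of nonzero differences = 8.
Nonzero differences (with sign): +5, -1, -6, -8, -5, -8, +4, -5
Step 2: Count signs: positive = 2, negative = 6.
Step 3: Under H0: P(positive) = 0.5, so the number of positives S ~ Bin(8, 0.5).
Step 4: Two-sided exact p-value = sum of Bin(8,0.5) probabilities at or below the observed probability = 0.289062.
Step 5: alpha = 0.1. fail to reject H0.

n_eff = 8, pos = 2, neg = 6, p = 0.289062, fail to reject H0.


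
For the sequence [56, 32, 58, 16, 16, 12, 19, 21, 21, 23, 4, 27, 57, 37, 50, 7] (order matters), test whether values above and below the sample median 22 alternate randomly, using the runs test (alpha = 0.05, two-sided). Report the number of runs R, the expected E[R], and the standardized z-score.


Step 1: Compute median = 22; label A = above, B = below.
Labels in order: AAABBBBBBABAAAAB  (n_A = 8, n_B = 8)
Step 2: Count runs R = 6.
Step 3: Under H0 (random ordering), E[R] = 2*n_A*n_B/(n_A+n_B) + 1 = 2*8*8/16 + 1 = 9.0000.
        Var[R] = 2*n_A*n_B*(2*n_A*n_B - n_A - n_B) / ((n_A+n_B)^2 * (n_A+n_B-1)) = 14336/3840 = 3.7333.
        SD[R] = 1.9322.
Step 4: Continuity-corrected z = (R + 0.5 - E[R]) / SD[R] = (6 + 0.5 - 9.0000) / 1.9322 = -1.2939.
Step 5: Two-sided p-value via normal approximation = 2*(1 - Phi(|z|)) = 0.195709.
Step 6: alpha = 0.05. fail to reject H0.

R = 6, z = -1.2939, p = 0.195709, fail to reject H0.


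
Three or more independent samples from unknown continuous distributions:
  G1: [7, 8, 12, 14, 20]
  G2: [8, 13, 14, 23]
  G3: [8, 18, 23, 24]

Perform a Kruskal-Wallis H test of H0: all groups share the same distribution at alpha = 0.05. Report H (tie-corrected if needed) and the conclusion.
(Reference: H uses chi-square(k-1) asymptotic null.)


Step 1: Combine all N = 13 observations and assign midranks.
sorted (value, group, rank): (7,G1,1), (8,G1,3), (8,G2,3), (8,G3,3), (12,G1,5), (13,G2,6), (14,G1,7.5), (14,G2,7.5), (18,G3,9), (20,G1,10), (23,G2,11.5), (23,G3,11.5), (24,G3,13)
Step 2: Sum ranks within each group.
R_1 = 26.5 (n_1 = 5)
R_2 = 28 (n_2 = 4)
R_3 = 36.5 (n_3 = 4)
Step 3: H = 12/(N(N+1)) * sum(R_i^2/n_i) - 3(N+1)
     = 12/(13*14) * (26.5^2/5 + 28^2/4 + 36.5^2/4) - 3*14
     = 0.065934 * 669.513 - 42
     = 2.143681.
Step 4: Ties present; correction factor C = 1 - 36/(13^3 - 13) = 0.983516. Corrected H = 2.143681 / 0.983516 = 2.179609.
Step 5: Under H0, H ~ chi^2(2); p-value = 0.336282.
Step 6: alpha = 0.05. fail to reject H0.

H = 2.1796, df = 2, p = 0.336282, fail to reject H0.


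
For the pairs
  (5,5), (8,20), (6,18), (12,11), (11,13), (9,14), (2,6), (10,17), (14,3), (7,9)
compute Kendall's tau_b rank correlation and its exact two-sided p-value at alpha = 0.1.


Step 1: Enumerate the 45 unordered pairs (i,j) with i<j and classify each by sign(x_j-x_i) * sign(y_j-y_i).
  (1,2):dx=+3,dy=+15->C; (1,3):dx=+1,dy=+13->C; (1,4):dx=+7,dy=+6->C; (1,5):dx=+6,dy=+8->C
  (1,6):dx=+4,dy=+9->C; (1,7):dx=-3,dy=+1->D; (1,8):dx=+5,dy=+12->C; (1,9):dx=+9,dy=-2->D
  (1,10):dx=+2,dy=+4->C; (2,3):dx=-2,dy=-2->C; (2,4):dx=+4,dy=-9->D; (2,5):dx=+3,dy=-7->D
  (2,6):dx=+1,dy=-6->D; (2,7):dx=-6,dy=-14->C; (2,8):dx=+2,dy=-3->D; (2,9):dx=+6,dy=-17->D
  (2,10):dx=-1,dy=-11->C; (3,4):dx=+6,dy=-7->D; (3,5):dx=+5,dy=-5->D; (3,6):dx=+3,dy=-4->D
  (3,7):dx=-4,dy=-12->C; (3,8):dx=+4,dy=-1->D; (3,9):dx=+8,dy=-15->D; (3,10):dx=+1,dy=-9->D
  (4,5):dx=-1,dy=+2->D; (4,6):dx=-3,dy=+3->D; (4,7):dx=-10,dy=-5->C; (4,8):dx=-2,dy=+6->D
  (4,9):dx=+2,dy=-8->D; (4,10):dx=-5,dy=-2->C; (5,6):dx=-2,dy=+1->D; (5,7):dx=-9,dy=-7->C
  (5,8):dx=-1,dy=+4->D; (5,9):dx=+3,dy=-10->D; (5,10):dx=-4,dy=-4->C; (6,7):dx=-7,dy=-8->C
  (6,8):dx=+1,dy=+3->C; (6,9):dx=+5,dy=-11->D; (6,10):dx=-2,dy=-5->C; (7,8):dx=+8,dy=+11->C
  (7,9):dx=+12,dy=-3->D; (7,10):dx=+5,dy=+3->C; (8,9):dx=+4,dy=-14->D; (8,10):dx=-3,dy=-8->C
  (9,10):dx=-7,dy=+6->D
Step 2: C = 21, D = 24, total pairs = 45.
Step 3: tau = (C - D)/(n(n-1)/2) = (21 - 24)/45 = -0.066667.
Step 4: Exact two-sided p-value (enumerate n! = 3628800 permutations of y under H0): p = 0.861801.
Step 5: alpha = 0.1. fail to reject H0.

tau_b = -0.0667 (C=21, D=24), p = 0.861801, fail to reject H0.


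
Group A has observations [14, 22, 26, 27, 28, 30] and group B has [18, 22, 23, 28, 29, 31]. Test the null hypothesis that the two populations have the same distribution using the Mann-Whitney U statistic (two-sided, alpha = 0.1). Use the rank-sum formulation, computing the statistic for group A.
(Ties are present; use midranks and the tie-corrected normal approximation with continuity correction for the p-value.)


Step 1: Combine and sort all 12 observations; assign midranks.
sorted (value, group): (14,X), (18,Y), (22,X), (22,Y), (23,Y), (26,X), (27,X), (28,X), (28,Y), (29,Y), (30,X), (31,Y)
ranks: 14->1, 18->2, 22->3.5, 22->3.5, 23->5, 26->6, 27->7, 28->8.5, 28->8.5, 29->10, 30->11, 31->12
Step 2: Rank sum for X: R1 = 1 + 3.5 + 6 + 7 + 8.5 + 11 = 37.
Step 3: U_X = R1 - n1(n1+1)/2 = 37 - 6*7/2 = 37 - 21 = 16.
       U_Y = n1*n2 - U_X = 36 - 16 = 20.
Step 4: Ties are present, so use the tie-corrected normal approximation (with continuity correction) for the p-value.
Step 5: p-value = 0.809527; compare to alpha = 0.1. fail to reject H0.

U_X = 16, p = 0.809527, fail to reject H0 at alpha = 0.1.


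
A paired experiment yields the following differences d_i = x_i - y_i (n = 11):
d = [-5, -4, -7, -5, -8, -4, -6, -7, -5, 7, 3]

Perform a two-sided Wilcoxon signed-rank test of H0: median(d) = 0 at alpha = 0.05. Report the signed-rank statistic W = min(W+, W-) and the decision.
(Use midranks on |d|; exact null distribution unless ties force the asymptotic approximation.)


Step 1: Drop any zero differences (none here) and take |d_i|.
|d| = [5, 4, 7, 5, 8, 4, 6, 7, 5, 7, 3]
Step 2: Midrank |d_i| (ties get averaged ranks).
ranks: |5|->5, |4|->2.5, |7|->9, |5|->5, |8|->11, |4|->2.5, |6|->7, |7|->9, |5|->5, |7|->9, |3|->1
Step 3: Attach original signs; sum ranks with positive sign and with negative sign.
W+ = 9 + 1 = 10
W- = 5 + 2.5 + 9 + 5 + 11 + 2.5 + 7 + 9 + 5 = 56
(Check: W+ + W- = 66 should equal n(n+1)/2 = 66.)
Step 4: Test statistic W = min(W+, W-) = 10.
Step 5: Ties in |d|, so use the tie-corrected normal approximation.
        E[W] = n(n+1)/4 = 11*12/4 = 33.
        Tie groups: |d|=4 (t=2), |d|=5 (t=3), |d|=7 (t=3); sum(t^3 - t) = 54.
        Var[W] = n(n+1)(2n+1)/24 - sum(t^3-t)/48 = 3036/24 - 54/48 = 125.375.
        z = (W - E[W]) / sqrt(Var[W]) = (10 - 33) / 11.1971 = -2.0541.
        Two-sided p = 2*Phi(z) = 0.039966.
Step 6: alpha = 0.05. reject H0.

W+ = 10, W- = 56, W = min = 10, p = 0.039966, reject H0.
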